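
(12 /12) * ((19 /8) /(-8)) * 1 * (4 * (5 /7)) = -95 /112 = -0.85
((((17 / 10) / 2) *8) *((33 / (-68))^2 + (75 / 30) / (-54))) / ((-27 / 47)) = -1110281 / 495720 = -2.24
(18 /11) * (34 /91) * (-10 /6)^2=1700 /1001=1.70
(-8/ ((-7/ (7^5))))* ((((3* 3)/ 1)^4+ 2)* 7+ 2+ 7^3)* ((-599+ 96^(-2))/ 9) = -306747495269369/ 5184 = -59171970538.07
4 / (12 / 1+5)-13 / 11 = -177 / 187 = -0.95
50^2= 2500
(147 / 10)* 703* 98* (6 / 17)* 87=2643256098 / 85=31097130.56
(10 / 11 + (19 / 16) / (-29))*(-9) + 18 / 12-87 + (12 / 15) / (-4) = -2386459 / 25520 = -93.51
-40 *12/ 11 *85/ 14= -20400/ 77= -264.94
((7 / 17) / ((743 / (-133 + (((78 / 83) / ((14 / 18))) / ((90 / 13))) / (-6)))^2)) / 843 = 199124288067 / 12717070929427900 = 0.00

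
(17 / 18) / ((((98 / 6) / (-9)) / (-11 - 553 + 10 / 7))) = 100419 / 343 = 292.77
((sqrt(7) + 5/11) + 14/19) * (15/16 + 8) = 3237/304 + 143 * sqrt(7)/16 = 34.29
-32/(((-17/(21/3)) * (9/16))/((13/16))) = 2912/153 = 19.03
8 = 8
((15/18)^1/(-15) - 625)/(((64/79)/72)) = -888829/16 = -55551.81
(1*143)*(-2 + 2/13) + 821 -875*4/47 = 22679/47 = 482.53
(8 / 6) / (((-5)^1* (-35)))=4 / 525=0.01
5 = 5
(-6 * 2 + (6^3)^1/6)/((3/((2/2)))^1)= 8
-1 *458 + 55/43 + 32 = -18263/43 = -424.72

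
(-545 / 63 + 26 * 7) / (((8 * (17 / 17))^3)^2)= 0.00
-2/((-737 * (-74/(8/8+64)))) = -65/27269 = -0.00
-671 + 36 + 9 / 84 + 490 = -4057 / 28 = -144.89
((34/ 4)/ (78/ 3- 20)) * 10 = 85/ 6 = 14.17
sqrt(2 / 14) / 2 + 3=sqrt(7) / 14 + 3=3.19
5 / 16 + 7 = 117 / 16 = 7.31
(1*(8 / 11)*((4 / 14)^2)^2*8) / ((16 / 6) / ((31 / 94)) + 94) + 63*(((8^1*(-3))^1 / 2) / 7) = -13540238220 / 125373017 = -108.00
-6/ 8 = -3/ 4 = -0.75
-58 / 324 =-29 / 162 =-0.18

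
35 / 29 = 1.21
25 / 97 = 0.26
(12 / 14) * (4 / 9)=8 / 21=0.38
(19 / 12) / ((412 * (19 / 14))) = 7 / 2472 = 0.00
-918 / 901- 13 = -743 / 53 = -14.02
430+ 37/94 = 40457/94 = 430.39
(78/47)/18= 13/141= 0.09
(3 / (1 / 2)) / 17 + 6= 108 / 17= 6.35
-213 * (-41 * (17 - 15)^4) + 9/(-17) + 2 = 2375401/17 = 139729.47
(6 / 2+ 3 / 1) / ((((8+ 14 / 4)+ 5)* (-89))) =-4 / 979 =-0.00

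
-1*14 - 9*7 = -77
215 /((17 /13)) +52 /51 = 8437 /51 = 165.43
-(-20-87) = 107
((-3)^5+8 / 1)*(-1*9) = 2115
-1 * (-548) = 548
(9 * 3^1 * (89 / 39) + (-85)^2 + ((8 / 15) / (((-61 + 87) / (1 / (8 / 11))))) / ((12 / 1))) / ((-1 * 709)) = -34101371 / 3318120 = -10.28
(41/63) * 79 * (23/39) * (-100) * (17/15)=-25328980/7371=-3436.30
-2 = -2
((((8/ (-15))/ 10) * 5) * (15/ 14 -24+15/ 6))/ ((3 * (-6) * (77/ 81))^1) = -0.32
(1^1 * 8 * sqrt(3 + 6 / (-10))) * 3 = 48 * sqrt(15) / 5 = 37.18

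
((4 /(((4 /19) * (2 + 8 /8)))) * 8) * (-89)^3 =-107155288 /3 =-35718429.33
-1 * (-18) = 18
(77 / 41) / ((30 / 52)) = 2002 / 615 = 3.26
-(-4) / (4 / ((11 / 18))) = 11 / 18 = 0.61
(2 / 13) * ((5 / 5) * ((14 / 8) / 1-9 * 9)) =-317 / 26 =-12.19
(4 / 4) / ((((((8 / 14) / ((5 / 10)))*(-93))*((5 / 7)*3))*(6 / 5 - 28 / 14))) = 49 / 8928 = 0.01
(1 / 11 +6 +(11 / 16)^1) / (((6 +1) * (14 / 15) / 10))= 89475 / 8624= 10.38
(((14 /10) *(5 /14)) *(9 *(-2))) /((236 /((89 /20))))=-801 /4720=-0.17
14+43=57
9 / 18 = 1 / 2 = 0.50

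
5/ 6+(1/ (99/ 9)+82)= 5473/ 66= 82.92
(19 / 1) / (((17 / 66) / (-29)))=-2139.18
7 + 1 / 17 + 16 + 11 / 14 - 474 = -107137 / 238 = -450.16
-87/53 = -1.64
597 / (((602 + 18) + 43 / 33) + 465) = 0.55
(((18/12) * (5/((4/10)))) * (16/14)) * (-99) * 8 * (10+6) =-1900800/7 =-271542.86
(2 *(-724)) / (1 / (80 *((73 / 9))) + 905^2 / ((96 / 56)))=-25368960 / 8370435527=-0.00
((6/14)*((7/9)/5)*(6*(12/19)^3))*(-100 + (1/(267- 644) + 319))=285334272/12929215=22.07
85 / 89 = 0.96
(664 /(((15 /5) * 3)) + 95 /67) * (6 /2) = 45343 /201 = 225.59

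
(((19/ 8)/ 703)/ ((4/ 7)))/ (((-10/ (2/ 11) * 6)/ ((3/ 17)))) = -7/ 2214080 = -0.00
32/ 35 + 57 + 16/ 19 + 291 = 232588/ 665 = 349.76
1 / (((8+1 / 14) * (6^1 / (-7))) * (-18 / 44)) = 1078 / 3051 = 0.35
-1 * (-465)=465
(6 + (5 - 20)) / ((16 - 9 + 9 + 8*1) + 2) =-9 / 26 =-0.35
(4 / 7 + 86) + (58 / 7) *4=838 / 7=119.71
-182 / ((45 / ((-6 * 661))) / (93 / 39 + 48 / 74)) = 27003172 / 555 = 48654.36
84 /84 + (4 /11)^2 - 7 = -710 /121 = -5.87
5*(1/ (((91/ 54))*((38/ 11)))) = 1485/ 1729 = 0.86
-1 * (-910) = 910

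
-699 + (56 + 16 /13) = -8343 /13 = -641.77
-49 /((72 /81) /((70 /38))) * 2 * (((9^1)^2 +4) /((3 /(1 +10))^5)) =-23477209525 /2052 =-11441135.25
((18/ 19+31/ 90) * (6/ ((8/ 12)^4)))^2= 3557287449/ 2310400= 1539.68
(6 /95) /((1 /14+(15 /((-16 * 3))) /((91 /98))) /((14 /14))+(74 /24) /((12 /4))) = 39312 /474715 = 0.08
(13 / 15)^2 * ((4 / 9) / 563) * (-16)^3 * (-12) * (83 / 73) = 919273472 / 27741825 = 33.14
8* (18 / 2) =72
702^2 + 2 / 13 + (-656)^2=12000822 / 13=923140.15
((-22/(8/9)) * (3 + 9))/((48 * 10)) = -99/160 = -0.62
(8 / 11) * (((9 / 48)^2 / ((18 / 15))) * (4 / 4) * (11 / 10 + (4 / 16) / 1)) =81 / 2816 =0.03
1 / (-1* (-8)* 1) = 1 / 8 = 0.12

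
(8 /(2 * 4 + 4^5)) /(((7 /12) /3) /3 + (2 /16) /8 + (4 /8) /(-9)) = 576 /1849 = 0.31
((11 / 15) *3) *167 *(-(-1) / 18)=1837 / 90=20.41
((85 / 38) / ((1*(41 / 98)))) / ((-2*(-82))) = 4165 / 127756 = 0.03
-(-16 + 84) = -68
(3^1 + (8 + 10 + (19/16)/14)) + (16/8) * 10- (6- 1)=8083/224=36.08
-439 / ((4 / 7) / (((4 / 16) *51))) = -156723 / 16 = -9795.19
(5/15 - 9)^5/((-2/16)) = 95051008/243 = 391156.41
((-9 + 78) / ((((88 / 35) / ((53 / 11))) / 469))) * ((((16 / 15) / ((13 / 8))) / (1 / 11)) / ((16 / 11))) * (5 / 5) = 4001977 / 13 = 307844.38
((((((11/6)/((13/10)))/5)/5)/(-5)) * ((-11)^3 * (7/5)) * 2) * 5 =204974/975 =210.23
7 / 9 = 0.78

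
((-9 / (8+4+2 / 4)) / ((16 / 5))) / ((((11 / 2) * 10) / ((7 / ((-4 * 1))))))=63 / 8800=0.01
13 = 13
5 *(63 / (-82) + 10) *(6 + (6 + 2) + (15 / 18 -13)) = 41635 / 492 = 84.62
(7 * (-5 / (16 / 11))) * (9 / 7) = -495 / 16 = -30.94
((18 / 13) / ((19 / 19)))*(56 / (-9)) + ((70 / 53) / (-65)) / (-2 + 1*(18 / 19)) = -59227 / 6890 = -8.60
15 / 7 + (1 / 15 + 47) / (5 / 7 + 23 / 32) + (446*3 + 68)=48568463 / 33705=1440.99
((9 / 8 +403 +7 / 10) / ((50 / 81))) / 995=1311633 / 1990000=0.66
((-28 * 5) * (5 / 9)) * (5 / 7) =-500 / 9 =-55.56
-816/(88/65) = -6630/11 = -602.73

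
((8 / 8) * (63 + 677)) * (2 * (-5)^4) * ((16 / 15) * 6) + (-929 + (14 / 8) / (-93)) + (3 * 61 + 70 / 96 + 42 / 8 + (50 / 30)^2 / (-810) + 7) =2140312223351 / 361584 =5919266.96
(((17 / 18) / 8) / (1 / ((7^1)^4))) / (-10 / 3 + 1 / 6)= -40817 / 456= -89.51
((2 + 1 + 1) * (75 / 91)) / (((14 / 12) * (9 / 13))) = 4.08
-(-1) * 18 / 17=18 / 17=1.06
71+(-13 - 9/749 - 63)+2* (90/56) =-2693/1498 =-1.80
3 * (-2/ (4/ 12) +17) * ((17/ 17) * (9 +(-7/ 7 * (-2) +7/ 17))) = 376.59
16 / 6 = 8 / 3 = 2.67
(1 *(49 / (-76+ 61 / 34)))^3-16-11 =-438250277305 / 16060229667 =-27.29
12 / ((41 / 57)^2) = 38988 / 1681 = 23.19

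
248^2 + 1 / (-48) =2952191 / 48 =61503.98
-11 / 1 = -11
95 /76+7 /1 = 33 /4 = 8.25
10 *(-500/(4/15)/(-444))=3125/74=42.23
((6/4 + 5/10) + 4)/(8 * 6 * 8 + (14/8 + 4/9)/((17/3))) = 1224/78415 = 0.02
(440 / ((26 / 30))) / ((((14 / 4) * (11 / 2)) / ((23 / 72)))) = 2300 / 273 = 8.42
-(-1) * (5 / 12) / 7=5 / 84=0.06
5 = 5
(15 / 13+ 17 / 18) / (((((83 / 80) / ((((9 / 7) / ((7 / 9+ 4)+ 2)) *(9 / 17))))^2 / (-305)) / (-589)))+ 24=275087257231128 / 77361217297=3555.88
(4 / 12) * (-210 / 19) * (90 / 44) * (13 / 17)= -20475 / 3553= -5.76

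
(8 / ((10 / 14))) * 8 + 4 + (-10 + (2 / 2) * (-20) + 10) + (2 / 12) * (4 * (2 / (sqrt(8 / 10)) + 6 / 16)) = 2 * sqrt(5) / 3 + 1477 / 20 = 75.34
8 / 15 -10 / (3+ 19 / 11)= -1.58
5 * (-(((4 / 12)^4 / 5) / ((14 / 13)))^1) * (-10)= 65 / 567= 0.11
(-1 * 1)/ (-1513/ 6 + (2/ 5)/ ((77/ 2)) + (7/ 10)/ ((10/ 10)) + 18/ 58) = 33495/ 8412133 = 0.00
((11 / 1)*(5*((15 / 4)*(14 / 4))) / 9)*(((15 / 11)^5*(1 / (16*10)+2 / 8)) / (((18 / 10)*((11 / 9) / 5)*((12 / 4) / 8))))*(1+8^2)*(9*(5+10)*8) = 26561513671875 / 644204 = 41231525.53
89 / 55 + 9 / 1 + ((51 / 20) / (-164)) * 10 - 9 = 26387 / 18040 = 1.46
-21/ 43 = -0.49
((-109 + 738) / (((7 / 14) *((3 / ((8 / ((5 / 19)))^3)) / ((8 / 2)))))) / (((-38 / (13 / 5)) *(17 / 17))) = -6045485056 / 1875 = -3224258.70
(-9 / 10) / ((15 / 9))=-27 / 50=-0.54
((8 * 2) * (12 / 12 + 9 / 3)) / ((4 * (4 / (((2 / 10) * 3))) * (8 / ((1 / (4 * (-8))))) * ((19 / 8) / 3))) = -0.01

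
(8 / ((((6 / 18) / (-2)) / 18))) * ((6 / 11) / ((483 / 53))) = -91584 / 1771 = -51.71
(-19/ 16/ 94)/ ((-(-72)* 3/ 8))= -19/ 40608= -0.00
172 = 172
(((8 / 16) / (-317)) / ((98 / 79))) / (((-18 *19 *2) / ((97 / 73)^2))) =743311 / 226473376752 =0.00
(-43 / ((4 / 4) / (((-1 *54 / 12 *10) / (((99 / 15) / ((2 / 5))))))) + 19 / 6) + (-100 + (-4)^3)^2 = 1783085 / 66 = 27016.44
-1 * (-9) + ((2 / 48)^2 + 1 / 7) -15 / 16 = 33091 / 4032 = 8.21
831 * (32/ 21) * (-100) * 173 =-21906742.86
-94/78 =-47/39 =-1.21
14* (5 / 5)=14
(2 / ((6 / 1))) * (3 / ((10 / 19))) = 1.90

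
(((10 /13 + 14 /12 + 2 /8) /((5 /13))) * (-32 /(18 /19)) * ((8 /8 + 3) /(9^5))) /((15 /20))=-414656 /23914845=-0.02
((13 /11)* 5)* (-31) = -2015 /11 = -183.18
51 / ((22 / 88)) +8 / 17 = 3476 / 17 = 204.47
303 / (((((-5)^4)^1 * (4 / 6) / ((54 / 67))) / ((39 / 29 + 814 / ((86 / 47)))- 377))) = 2118036357 / 52218125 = 40.56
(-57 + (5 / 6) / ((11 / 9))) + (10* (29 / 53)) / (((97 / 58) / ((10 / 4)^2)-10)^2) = -816504593053 / 14512950144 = -56.26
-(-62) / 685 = 62 / 685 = 0.09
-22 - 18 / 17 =-392 / 17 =-23.06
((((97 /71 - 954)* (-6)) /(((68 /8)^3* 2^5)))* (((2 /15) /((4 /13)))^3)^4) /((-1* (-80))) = 1575812583429247397 /9886871676960000000000000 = 0.00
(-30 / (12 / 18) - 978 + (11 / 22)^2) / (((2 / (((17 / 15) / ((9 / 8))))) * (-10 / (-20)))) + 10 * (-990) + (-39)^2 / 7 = -10123823 / 945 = -10713.04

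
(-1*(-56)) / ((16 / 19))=66.50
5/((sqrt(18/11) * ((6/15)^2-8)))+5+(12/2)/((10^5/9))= 250027/50000-125 * sqrt(22)/1176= 4.50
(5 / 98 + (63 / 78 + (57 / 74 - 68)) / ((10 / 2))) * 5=-3118977 / 47138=-66.17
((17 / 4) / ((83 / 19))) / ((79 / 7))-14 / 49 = -36629 / 183596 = -0.20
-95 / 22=-4.32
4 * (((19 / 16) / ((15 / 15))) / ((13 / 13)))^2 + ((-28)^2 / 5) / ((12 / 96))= 403213 / 320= 1260.04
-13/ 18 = -0.72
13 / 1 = 13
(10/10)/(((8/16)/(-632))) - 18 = -1282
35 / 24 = 1.46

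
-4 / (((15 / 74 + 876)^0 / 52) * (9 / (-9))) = 208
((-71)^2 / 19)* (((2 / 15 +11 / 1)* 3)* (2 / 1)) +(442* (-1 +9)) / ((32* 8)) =26960099 / 1520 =17736.91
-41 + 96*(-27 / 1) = -2633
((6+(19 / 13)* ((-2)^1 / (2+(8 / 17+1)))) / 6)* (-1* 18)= -11868 / 767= -15.47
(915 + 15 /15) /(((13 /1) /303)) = 277548 /13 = 21349.85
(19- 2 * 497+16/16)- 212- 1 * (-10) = -1176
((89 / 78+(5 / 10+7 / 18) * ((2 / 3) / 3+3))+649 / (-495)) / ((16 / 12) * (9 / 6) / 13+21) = 2579 / 20250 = 0.13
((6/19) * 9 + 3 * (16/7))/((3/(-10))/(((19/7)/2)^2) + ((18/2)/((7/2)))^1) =20425/5072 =4.03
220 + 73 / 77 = 220.95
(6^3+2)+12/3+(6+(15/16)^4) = 14992833/65536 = 228.77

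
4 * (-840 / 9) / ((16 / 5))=-350 / 3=-116.67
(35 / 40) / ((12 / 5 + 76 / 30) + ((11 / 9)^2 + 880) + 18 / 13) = 36855 / 37394632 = 0.00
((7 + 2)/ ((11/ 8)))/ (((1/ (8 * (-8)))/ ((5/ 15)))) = -1536/ 11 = -139.64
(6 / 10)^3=27 / 125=0.22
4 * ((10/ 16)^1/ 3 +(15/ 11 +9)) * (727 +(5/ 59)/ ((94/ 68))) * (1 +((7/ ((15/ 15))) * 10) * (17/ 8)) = 1123534223023/ 244024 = 4604195.58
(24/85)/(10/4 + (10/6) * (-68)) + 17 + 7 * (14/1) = 6500231/56525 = 115.00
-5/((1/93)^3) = -4021785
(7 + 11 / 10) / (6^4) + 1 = 161 / 160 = 1.01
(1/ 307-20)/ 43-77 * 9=-9154432/ 13201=-693.47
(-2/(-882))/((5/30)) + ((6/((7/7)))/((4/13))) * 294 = 842753/147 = 5733.01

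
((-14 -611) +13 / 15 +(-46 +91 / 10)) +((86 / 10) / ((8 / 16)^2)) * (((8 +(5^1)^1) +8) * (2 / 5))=-372.07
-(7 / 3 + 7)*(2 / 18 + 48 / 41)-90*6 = -611024 / 1107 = -551.96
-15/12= -5/4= -1.25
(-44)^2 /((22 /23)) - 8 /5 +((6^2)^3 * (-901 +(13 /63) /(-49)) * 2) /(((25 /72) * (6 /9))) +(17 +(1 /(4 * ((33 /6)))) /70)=-27407058568907 /75460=-363199822.01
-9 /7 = -1.29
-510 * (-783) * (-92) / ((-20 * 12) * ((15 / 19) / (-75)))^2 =-5756314.22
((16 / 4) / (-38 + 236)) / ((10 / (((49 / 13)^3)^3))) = 1628413597910449 / 5249227189635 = 310.22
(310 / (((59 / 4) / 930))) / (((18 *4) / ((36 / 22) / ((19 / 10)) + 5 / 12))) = 77000125 / 221958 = 346.91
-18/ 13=-1.38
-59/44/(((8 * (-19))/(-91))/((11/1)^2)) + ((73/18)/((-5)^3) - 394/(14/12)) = -2082220969/4788000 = -434.88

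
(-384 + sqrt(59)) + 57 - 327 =-646.32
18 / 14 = 9 / 7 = 1.29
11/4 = 2.75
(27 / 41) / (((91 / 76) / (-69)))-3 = -152781 / 3731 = -40.95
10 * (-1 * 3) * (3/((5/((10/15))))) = -12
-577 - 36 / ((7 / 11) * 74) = -149641 / 259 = -577.76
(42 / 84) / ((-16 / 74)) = -37 / 16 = -2.31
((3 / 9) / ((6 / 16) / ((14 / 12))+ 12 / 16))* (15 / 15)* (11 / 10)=77 / 225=0.34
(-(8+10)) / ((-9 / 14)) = 28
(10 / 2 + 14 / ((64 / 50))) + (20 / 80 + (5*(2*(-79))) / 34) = -1917 / 272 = -7.05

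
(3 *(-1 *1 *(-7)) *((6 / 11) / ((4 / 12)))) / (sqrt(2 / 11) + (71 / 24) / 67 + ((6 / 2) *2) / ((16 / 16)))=843920208 / 147696749 - 139625856 *sqrt(22) / 1624664239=5.31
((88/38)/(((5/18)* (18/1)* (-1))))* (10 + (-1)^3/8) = -869/190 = -4.57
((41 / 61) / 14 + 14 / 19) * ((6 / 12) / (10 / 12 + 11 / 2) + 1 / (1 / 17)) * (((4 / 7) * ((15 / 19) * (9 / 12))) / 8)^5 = 1525127721046875 / 840820338133338816512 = 0.00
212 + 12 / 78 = 2758 / 13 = 212.15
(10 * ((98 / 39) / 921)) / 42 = 0.00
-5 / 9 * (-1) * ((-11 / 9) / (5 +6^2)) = -55 / 3321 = -0.02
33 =33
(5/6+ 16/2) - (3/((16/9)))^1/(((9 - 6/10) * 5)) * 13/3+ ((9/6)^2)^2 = 9221/672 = 13.72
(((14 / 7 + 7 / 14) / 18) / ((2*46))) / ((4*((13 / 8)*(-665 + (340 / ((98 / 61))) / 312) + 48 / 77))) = -2695 / 7704066522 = -0.00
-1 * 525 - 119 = -644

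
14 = 14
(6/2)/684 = 1/228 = 0.00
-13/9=-1.44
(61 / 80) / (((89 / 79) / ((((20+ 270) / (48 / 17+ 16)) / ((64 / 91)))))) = 216194797 / 14581760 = 14.83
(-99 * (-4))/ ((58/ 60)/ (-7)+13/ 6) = 13860/ 71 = 195.21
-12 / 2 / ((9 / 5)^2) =-50 / 27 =-1.85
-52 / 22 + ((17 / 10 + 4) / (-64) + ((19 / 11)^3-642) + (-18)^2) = -268584667 / 851840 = -315.30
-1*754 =-754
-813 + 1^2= -812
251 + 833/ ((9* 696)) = 1573097/ 6264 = 251.13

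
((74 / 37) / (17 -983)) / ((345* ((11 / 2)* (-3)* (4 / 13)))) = 13 / 10997910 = 0.00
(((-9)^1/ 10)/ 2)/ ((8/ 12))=-27/ 40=-0.68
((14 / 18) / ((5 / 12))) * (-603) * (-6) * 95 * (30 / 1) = 19247760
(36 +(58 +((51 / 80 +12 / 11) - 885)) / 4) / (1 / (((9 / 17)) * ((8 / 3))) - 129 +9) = 1798557 / 1259720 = 1.43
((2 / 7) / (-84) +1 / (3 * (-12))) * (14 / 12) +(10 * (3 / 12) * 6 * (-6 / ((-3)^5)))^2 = 4115 / 40824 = 0.10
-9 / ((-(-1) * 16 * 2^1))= -9 / 32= -0.28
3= 3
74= 74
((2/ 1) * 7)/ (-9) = -14/ 9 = -1.56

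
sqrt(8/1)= 2 * sqrt(2)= 2.83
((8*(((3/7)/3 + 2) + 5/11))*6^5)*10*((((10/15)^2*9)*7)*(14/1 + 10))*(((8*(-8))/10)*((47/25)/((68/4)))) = -143709437952/187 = -768499668.19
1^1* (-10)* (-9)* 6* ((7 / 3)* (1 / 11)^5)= 0.01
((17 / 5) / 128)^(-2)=409600 / 289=1417.30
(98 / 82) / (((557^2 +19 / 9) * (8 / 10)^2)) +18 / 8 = 824277357 / 366344512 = 2.25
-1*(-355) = 355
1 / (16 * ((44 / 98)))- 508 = -178767 / 352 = -507.86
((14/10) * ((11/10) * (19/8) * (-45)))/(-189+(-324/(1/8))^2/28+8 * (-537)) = -30723/43952560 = -0.00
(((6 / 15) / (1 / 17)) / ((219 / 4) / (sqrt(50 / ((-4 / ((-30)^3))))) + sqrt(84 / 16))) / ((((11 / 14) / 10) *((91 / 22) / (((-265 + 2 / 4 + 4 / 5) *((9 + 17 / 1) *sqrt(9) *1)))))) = -1291075200 / (73 *sqrt(15) + 1500 *sqrt(21)) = -180403.65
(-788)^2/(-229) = -620944/229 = -2711.55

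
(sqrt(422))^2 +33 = 455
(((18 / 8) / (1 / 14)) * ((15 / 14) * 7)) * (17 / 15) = 1071 / 4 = 267.75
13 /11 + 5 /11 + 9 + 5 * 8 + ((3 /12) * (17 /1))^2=12091 /176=68.70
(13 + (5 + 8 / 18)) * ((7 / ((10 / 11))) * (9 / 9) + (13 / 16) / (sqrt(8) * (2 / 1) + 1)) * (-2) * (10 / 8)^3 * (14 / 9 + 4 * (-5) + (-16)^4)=-11642598200425 / 321408-39765061375 * sqrt(2) / 80352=-36923609.11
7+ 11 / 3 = 10.67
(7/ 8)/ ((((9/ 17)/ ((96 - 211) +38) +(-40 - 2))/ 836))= -1915067/ 109974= -17.41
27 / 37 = 0.73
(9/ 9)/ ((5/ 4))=4/ 5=0.80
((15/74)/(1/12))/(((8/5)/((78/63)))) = 975/518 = 1.88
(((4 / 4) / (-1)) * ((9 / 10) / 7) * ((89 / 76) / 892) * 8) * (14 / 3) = -267 / 42370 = -0.01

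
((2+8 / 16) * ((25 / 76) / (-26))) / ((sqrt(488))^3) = -125 * sqrt(122) / 470572544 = -0.00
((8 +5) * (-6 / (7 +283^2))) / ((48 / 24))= -39 / 80096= -0.00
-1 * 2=-2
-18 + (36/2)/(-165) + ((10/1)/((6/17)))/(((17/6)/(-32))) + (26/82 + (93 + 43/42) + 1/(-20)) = -9236809/37884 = -243.82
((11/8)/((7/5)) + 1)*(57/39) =2109/728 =2.90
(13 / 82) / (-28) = -13 / 2296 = -0.01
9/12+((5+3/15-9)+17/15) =-23/12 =-1.92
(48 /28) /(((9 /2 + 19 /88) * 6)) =176 /2905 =0.06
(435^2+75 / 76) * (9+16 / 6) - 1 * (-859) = 167845659 / 76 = 2208495.51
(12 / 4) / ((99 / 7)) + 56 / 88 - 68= -67.15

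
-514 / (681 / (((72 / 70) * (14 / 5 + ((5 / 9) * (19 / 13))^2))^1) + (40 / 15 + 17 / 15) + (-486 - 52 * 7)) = 2434005880 / 3100786529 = 0.78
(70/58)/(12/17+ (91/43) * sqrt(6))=-2200310/68116157+ 39579995 * sqrt(6)/408696942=0.20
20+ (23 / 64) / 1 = 20.36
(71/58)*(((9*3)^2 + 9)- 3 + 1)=26128/29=900.97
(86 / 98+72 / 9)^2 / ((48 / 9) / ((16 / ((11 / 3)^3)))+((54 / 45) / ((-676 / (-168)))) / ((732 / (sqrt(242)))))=447949757549311875 / 93397644628081423 -191980160467875 * sqrt(2) / 146767727272699379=4.79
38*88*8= 26752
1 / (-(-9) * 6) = 1 / 54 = 0.02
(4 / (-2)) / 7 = -2 / 7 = -0.29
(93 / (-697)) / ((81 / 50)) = -1550 / 18819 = -0.08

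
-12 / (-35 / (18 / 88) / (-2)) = -54 / 385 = -0.14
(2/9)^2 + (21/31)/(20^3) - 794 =-15948878299/20088000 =-793.95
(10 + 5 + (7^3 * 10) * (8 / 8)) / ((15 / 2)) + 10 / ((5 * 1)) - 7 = 1363 / 3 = 454.33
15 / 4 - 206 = -809 / 4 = -202.25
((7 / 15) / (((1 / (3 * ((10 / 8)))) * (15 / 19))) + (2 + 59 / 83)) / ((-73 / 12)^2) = 294468 / 2211535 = 0.13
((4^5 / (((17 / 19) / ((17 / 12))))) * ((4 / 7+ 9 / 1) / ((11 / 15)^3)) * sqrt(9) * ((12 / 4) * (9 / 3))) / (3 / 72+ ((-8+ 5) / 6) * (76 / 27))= -777929.60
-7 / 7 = -1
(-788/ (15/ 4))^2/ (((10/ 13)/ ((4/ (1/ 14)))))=3214558.09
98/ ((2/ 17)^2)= 14161/ 2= 7080.50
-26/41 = -0.63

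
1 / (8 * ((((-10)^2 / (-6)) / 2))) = -3 / 200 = -0.02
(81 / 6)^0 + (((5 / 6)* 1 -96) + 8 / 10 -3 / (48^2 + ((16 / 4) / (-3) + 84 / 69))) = -222637789 / 2384520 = -93.37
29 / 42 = 0.69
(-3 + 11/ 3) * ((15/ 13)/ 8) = 5/ 52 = 0.10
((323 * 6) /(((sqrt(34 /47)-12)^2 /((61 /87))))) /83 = 87047854 /(2407 * (564-sqrt(1598))^2) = 0.13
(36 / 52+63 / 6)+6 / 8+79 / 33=24601 / 1716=14.34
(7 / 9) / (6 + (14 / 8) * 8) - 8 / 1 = -1433 / 180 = -7.96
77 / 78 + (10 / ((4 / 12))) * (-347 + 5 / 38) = -15420307 / 1482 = -10405.07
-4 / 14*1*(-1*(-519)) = -1038 / 7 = -148.29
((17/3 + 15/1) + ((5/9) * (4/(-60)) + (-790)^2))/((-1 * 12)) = -16851257/324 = -52010.05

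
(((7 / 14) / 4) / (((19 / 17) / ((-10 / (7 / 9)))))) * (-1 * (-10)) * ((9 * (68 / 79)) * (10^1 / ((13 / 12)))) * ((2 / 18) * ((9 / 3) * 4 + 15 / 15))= -1485.30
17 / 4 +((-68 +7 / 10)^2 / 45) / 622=12348679 / 2799000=4.41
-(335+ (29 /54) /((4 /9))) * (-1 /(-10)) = -8069 /240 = -33.62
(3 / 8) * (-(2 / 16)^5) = -3 / 262144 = -0.00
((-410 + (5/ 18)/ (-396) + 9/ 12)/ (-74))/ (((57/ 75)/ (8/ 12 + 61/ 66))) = 2552496625/ 220483296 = 11.58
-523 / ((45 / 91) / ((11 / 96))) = -523523 / 4320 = -121.19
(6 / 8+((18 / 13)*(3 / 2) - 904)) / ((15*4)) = -46861 / 3120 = -15.02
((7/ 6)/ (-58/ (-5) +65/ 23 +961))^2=648025/ 452988225936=0.00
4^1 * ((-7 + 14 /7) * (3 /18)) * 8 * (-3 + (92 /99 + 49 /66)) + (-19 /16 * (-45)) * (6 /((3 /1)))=338095 /2376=142.30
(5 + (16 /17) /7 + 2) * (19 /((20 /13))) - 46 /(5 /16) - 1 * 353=-980773 /2380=-412.09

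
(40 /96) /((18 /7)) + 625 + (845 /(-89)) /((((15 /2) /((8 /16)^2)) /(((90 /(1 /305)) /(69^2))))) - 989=-3718604909 /10169496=-365.66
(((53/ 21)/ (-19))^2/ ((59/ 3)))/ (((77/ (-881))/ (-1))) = 2474729/ 241083381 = 0.01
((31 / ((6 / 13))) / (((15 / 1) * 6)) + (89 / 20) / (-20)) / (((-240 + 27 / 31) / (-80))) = 0.18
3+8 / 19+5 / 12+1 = 1103 / 228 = 4.84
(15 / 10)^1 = 3 / 2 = 1.50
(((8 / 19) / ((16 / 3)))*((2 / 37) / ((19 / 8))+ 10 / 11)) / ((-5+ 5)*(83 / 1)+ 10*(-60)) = -3603 / 29385400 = -0.00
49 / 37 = 1.32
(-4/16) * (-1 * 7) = 7/4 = 1.75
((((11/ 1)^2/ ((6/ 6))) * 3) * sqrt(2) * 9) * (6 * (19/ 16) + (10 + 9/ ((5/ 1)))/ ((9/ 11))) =2815791 * sqrt(2)/ 40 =99553.25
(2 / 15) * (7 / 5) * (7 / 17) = 98 / 1275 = 0.08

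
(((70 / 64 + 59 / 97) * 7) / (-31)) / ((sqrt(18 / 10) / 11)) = -135597 * sqrt(5) / 96224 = -3.15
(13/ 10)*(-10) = -13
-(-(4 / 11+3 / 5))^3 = 148877 / 166375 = 0.89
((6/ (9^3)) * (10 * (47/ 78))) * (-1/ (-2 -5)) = 470/ 66339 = 0.01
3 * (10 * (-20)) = -600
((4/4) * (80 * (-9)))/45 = -16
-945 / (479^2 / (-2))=1890 / 229441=0.01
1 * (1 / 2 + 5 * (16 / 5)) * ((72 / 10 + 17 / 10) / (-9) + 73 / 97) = -22693 / 5820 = -3.90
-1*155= -155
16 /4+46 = 50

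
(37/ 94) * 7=259/ 94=2.76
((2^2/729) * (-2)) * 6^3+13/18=-89/54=-1.65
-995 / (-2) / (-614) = -0.81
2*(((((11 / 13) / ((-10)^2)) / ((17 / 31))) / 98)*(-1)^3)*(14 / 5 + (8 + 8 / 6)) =-341 / 89250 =-0.00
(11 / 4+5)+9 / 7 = 253 / 28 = 9.04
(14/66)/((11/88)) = 56/33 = 1.70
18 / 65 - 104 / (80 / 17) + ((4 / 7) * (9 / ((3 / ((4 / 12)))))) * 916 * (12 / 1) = 5695981 / 910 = 6259.32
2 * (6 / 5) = 12 / 5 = 2.40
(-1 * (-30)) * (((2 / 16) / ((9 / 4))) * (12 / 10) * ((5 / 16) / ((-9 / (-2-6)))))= 5 / 9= 0.56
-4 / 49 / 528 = -1 / 6468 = -0.00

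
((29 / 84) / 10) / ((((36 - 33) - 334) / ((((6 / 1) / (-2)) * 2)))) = 29 / 46340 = 0.00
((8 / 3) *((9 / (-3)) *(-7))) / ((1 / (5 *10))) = 2800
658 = 658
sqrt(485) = 22.02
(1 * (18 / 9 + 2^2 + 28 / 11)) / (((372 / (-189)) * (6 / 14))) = -6909 / 682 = -10.13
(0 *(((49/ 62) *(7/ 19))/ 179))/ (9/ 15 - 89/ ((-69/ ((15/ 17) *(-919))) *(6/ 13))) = 0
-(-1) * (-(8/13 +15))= -203/13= -15.62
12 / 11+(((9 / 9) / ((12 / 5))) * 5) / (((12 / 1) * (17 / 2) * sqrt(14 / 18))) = 25 * sqrt(7) / 2856+12 / 11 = 1.11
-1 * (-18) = 18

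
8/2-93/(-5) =113/5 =22.60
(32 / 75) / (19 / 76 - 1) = -0.57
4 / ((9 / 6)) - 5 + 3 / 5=-26 / 15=-1.73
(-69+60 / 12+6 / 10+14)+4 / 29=-7143 / 145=-49.26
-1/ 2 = -0.50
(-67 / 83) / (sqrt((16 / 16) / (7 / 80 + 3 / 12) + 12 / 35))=-201 * sqrt(82005) / 129646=-0.44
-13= -13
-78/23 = -3.39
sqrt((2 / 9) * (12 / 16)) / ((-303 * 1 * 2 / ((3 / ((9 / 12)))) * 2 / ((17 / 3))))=-17 * sqrt(6) / 5454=-0.01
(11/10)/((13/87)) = 957/130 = 7.36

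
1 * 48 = 48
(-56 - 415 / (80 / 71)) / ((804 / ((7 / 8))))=-15841 / 34304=-0.46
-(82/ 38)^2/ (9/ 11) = -18491/ 3249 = -5.69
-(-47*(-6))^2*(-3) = 238572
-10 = -10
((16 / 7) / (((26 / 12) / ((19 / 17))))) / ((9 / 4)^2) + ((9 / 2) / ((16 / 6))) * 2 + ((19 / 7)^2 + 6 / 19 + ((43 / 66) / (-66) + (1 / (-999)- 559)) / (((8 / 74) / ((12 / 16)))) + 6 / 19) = -166338419659369 / 43020065088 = -3866.53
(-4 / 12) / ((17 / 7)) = -7 / 51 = -0.14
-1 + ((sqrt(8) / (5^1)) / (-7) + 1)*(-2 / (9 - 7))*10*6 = -61 + 24*sqrt(2) / 7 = -56.15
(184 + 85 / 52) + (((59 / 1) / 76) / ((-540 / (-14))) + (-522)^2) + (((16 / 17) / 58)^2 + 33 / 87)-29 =17676886278712691 / 64835751240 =272641.03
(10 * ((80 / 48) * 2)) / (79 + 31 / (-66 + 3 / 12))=26300 / 61959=0.42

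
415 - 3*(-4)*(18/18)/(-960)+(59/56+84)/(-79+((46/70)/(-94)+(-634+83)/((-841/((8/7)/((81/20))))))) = 20170712621683/48732305360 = 413.91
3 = 3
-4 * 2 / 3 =-2.67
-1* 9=-9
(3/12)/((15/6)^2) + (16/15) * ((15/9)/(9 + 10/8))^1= 1969/9225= 0.21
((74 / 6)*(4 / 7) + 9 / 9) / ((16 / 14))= 7.04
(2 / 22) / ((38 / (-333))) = -0.80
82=82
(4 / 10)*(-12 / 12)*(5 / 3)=-2 / 3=-0.67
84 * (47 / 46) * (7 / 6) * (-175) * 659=-265593475 / 23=-11547542.39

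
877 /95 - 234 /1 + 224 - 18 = -1783 /95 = -18.77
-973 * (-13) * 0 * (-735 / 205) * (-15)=0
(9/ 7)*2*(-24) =-432/ 7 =-61.71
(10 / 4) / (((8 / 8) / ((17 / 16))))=2.66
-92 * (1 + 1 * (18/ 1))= -1748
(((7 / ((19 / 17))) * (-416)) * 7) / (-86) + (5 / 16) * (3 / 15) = 2773041 / 13072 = 212.14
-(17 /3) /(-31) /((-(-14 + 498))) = -17 /45012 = -0.00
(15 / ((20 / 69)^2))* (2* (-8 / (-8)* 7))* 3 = 299943 / 40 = 7498.58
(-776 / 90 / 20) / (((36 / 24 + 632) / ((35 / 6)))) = -97 / 24435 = -0.00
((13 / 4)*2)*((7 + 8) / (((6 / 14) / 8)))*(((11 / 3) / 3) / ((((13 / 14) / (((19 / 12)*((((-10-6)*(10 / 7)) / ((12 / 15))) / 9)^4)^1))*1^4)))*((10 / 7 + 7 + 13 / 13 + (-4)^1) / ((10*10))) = 1270720000000 / 60761421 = 20913.27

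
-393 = -393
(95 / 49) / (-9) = -95 / 441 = -0.22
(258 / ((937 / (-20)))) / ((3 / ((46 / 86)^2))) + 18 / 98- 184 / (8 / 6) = -273121963 / 1974259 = -138.34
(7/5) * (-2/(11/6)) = -84/55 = -1.53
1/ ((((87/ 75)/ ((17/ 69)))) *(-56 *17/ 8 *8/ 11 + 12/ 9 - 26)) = -935/ 489578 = -0.00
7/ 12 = 0.58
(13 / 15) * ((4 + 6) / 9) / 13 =2 / 27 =0.07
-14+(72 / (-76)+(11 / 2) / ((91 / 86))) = -16857 / 1729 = -9.75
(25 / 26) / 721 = 25 / 18746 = 0.00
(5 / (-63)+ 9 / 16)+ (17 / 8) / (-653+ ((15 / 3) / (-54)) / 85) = 0.48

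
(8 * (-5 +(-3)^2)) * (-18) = -576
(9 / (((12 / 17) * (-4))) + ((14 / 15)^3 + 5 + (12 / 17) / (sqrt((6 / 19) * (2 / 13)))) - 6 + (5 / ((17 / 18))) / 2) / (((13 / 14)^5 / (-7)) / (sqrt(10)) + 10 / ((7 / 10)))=-676031372249830912 / 13276725386350641309 - 58338256636175698 * sqrt(10) / 1659590673293830163625 + 2795664010048 * sqrt(7410) / 491730569864838567 + 4049565169664000 * sqrt(741) / 491730569864838567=0.17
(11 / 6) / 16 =11 / 96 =0.11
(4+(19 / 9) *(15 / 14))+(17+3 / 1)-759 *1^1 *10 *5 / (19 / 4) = -6354643 / 798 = -7963.21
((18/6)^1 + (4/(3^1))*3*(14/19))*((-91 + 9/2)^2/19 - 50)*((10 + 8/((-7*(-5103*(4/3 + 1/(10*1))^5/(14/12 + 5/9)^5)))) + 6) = 793222467350480899678/24245199431124651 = 32716.68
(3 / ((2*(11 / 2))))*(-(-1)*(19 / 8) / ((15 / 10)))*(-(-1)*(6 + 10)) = 6.91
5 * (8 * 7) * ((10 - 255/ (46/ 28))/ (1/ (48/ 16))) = -2805600/ 23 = -121982.61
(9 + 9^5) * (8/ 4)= 118116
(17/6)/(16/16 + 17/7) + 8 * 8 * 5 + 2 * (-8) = 43895/144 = 304.83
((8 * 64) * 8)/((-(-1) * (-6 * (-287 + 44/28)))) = 7168/2997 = 2.39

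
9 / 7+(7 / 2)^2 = 379 / 28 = 13.54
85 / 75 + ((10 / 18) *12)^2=2051 / 45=45.58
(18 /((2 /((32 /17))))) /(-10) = -144 /85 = -1.69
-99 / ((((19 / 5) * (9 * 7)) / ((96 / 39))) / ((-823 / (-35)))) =-289696 / 12103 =-23.94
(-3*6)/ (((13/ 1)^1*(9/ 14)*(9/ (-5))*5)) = 28/ 117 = 0.24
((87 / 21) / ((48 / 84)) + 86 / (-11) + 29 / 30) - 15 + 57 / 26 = -106471 / 8580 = -12.41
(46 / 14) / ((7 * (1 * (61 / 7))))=23 / 427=0.05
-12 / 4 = -3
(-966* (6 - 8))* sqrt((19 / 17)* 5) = 1932* sqrt(1615) / 17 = 4567.14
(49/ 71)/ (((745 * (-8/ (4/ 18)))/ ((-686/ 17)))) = 16807/ 16185870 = 0.00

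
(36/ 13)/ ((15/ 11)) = 132/ 65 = 2.03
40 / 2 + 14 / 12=127 / 6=21.17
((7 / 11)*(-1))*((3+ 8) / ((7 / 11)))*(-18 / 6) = 33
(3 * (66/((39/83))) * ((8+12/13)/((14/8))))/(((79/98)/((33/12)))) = 97858992/13351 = 7329.71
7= 7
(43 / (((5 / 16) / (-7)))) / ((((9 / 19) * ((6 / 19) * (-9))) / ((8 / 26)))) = 3477152 / 15795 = 220.14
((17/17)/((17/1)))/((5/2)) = 2/85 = 0.02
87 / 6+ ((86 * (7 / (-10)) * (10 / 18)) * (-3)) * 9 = 1835 / 2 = 917.50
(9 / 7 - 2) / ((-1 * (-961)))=-5 / 6727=-0.00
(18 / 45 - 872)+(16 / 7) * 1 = -30426 / 35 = -869.31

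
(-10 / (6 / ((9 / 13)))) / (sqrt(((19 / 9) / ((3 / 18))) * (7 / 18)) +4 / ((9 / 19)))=-540 / 3679 +135 * sqrt(399) / 69901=-0.11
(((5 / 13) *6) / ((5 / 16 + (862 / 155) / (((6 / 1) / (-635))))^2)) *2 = 132848640 / 9960565640077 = 0.00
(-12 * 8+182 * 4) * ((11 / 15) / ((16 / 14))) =6083 / 15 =405.53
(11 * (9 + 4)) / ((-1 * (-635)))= 143 / 635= 0.23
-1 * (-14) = 14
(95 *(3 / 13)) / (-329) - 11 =-11.07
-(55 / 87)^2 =-3025 / 7569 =-0.40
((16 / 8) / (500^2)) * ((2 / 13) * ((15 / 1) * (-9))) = -27 / 162500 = -0.00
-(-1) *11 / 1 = 11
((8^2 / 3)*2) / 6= 64 / 9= 7.11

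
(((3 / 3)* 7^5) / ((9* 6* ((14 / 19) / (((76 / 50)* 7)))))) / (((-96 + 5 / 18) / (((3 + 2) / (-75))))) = 6067327 / 1938375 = 3.13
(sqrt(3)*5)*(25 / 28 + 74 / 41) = 15485*sqrt(3) / 1148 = 23.36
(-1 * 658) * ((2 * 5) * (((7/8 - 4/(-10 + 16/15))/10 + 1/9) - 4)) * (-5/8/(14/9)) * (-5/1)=212932325/4288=49657.73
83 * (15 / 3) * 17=7055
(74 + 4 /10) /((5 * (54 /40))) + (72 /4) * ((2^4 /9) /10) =128 /9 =14.22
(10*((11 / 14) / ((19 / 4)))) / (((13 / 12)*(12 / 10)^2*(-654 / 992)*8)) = -341000 / 1696149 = -0.20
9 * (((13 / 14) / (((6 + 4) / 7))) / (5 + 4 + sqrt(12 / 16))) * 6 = 2106 / 535- 117 * sqrt(3) / 535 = 3.56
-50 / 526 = -25 / 263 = -0.10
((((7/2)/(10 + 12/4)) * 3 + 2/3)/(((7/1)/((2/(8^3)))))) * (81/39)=1035/605696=0.00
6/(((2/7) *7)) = 3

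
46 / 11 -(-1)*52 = 56.18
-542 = -542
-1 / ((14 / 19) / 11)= -209 / 14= -14.93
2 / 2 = 1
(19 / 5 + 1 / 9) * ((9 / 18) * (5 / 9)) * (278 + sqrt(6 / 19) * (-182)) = 24464 / 81- 16016 * sqrt(114) / 1539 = 190.91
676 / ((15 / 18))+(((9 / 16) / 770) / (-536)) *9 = 5356775343 / 6603520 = 811.20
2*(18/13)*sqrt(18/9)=36*sqrt(2)/13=3.92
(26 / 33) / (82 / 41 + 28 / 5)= 65 / 627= 0.10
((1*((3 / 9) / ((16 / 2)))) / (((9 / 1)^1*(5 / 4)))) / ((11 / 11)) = 1 / 270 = 0.00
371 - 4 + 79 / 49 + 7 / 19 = 343521 / 931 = 368.98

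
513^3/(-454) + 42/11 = -1485043599/4994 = -297365.56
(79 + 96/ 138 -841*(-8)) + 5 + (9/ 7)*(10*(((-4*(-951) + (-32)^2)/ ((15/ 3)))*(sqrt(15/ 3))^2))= 11090804/ 161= 68886.98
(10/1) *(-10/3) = -100/3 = -33.33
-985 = -985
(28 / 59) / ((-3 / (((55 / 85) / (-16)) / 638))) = 7 / 698088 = 0.00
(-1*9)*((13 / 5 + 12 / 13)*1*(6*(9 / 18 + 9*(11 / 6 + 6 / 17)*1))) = -4241538 / 1105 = -3838.50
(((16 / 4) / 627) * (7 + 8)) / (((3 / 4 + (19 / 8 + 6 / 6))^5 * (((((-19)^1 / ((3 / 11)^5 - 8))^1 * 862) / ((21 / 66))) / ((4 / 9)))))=0.00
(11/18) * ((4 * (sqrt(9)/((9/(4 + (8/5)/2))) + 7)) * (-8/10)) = -3784/225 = -16.82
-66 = -66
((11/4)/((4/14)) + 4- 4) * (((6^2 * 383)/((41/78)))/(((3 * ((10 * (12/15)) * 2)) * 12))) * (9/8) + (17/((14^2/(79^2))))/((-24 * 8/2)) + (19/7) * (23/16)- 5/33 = 16674018833/33944064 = 491.22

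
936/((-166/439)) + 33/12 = -820895/332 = -2472.58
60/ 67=0.90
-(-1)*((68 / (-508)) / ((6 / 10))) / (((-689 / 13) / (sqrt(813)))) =0.12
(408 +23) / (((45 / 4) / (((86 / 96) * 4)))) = 137.28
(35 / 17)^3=42875 / 4913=8.73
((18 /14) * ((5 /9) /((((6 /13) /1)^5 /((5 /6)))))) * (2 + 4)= 9282325 /54432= 170.53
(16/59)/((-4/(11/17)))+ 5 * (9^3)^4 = 1416384125452171/1003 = 1412147682404.96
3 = 3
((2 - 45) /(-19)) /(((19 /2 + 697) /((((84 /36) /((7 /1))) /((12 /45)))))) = 215 /53694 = 0.00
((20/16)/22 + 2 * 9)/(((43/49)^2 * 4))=3815189/650848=5.86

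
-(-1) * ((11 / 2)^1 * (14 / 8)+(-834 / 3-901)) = -9355 / 8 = -1169.38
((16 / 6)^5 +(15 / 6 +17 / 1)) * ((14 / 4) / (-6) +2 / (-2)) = -1425247 / 5832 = -244.38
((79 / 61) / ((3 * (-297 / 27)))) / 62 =-79 / 124806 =-0.00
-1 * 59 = -59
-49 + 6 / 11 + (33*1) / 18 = -3077 / 66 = -46.62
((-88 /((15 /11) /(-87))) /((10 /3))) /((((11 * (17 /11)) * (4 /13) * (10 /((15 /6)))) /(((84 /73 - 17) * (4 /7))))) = -158336607 /217175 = -729.07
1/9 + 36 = 325/9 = 36.11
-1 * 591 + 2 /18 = -590.89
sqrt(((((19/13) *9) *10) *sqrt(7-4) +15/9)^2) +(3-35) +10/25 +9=-314/15 +1710 *sqrt(3)/13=206.90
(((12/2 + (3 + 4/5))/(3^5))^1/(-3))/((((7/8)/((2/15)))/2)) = -224/54675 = -0.00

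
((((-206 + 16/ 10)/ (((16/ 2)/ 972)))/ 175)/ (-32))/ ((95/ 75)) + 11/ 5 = 86657/ 15200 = 5.70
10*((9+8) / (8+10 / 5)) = 17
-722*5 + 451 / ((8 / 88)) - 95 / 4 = 5309 / 4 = 1327.25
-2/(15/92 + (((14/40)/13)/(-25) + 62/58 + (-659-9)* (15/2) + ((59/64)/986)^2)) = 0.00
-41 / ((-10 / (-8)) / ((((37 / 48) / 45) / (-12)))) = 1517 / 32400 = 0.05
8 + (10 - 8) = 10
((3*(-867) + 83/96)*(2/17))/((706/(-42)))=1747291/96016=18.20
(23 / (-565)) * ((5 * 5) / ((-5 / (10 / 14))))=115 / 791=0.15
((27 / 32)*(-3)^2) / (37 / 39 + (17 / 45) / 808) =14357655 / 1794644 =8.00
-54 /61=-0.89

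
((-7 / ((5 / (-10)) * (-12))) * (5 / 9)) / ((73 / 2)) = -35 / 1971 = -0.02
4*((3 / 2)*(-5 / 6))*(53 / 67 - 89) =29550 / 67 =441.04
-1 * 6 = -6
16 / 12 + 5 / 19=91 / 57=1.60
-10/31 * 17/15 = -34/93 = -0.37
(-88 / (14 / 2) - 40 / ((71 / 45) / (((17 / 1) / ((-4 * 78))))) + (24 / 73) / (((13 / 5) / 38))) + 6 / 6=-2539854 / 471653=-5.39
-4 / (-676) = 1 / 169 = 0.01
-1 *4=-4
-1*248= -248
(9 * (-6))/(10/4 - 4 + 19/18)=243/2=121.50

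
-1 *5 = -5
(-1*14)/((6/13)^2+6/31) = -36673/1065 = -34.43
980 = 980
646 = 646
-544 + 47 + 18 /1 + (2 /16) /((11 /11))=-3831 /8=-478.88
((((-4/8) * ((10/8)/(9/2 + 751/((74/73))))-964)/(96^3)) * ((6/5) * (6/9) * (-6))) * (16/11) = 0.01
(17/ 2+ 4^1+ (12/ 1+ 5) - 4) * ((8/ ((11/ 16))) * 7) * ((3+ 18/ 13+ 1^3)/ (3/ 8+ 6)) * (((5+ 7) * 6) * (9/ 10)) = 16257024/ 143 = 113685.48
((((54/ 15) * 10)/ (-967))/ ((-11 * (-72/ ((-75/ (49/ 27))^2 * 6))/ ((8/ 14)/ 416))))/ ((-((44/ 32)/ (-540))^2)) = 28697814000000/ 281214740807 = 102.05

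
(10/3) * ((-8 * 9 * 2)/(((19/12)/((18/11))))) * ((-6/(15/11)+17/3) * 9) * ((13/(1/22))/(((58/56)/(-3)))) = 135862272/29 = 4684905.93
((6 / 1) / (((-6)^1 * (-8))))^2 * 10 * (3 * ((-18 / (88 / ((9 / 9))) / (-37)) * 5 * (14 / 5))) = 945 / 26048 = 0.04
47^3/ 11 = 103823/ 11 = 9438.45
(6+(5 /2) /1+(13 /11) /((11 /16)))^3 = 15124197817 /14172488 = 1067.15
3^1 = 3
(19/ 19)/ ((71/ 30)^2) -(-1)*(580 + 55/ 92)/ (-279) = -27351535/ 14376932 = -1.90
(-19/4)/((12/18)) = -57/8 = -7.12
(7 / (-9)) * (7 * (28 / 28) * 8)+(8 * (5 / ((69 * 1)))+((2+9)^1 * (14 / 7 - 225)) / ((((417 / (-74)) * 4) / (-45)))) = -284285993 / 57546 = -4940.15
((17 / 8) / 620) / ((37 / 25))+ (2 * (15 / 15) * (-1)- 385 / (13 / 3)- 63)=-73406895 / 477152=-153.84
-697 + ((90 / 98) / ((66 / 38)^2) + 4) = -4106992 / 5929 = -692.70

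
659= 659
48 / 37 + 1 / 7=373 / 259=1.44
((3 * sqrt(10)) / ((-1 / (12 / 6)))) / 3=-6.32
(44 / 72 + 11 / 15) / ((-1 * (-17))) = 121 / 1530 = 0.08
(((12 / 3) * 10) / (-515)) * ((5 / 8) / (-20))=1 / 412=0.00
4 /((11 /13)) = 52 /11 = 4.73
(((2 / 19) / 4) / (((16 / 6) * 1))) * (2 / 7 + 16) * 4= 9 / 14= 0.64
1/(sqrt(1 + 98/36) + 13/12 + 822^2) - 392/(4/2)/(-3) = 12885676857619736/197229743352915 - 24*sqrt(134)/65743247784305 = 65.33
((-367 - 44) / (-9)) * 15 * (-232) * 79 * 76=-954155680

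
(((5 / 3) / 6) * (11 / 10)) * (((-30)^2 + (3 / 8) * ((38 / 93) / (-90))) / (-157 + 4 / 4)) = -110483791 / 62674560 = -1.76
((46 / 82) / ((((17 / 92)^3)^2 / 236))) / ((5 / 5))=3291294947295232 / 989640329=3325748.61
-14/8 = -7/4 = -1.75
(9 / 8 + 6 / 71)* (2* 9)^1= 6183 / 284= 21.77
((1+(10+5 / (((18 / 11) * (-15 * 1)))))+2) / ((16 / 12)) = 691 / 72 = 9.60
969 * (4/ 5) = 3876/ 5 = 775.20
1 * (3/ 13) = 3/ 13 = 0.23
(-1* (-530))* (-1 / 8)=-265 / 4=-66.25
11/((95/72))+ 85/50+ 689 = 132817/190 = 699.04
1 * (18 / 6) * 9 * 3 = 81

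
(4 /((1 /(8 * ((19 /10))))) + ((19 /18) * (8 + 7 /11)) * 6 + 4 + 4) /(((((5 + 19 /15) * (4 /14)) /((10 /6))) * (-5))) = -142639 /6204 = -22.99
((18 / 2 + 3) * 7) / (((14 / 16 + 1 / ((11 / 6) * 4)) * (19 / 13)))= 96096 / 1691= 56.83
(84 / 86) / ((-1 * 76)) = -21 / 1634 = -0.01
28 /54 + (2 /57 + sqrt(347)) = 284 /513 + sqrt(347) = 19.18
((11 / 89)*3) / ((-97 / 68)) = -2244 / 8633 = -0.26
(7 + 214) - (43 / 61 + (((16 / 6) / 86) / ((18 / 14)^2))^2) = 1467180010862 / 6660077661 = 220.29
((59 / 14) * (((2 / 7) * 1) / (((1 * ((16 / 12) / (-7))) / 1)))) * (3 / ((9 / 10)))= -295 / 14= -21.07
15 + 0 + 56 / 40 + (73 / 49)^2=223527 / 12005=18.62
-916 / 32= -229 / 8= -28.62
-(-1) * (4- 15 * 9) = -131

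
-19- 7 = -26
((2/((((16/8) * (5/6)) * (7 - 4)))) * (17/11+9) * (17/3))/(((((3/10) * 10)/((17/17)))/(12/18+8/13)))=39440/3861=10.21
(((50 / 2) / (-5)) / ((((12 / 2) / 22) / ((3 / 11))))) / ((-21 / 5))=25 / 21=1.19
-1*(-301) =301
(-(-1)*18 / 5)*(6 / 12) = 9 / 5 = 1.80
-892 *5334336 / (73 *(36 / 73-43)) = 4758227712 / 3103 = 1533428.20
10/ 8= 5/ 4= 1.25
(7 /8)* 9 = 63 /8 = 7.88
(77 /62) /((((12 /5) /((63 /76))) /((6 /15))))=1617 /9424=0.17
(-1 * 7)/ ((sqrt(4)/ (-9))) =63/ 2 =31.50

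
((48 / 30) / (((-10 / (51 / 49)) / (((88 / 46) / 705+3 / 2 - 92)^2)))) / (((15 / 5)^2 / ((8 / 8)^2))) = -2988256364057 / 19719466875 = -151.54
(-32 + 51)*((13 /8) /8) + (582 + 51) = 40759 /64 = 636.86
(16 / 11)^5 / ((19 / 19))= 6.51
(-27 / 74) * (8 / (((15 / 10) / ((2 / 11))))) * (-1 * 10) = 1440 / 407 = 3.54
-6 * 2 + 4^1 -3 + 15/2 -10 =-27/2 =-13.50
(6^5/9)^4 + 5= 557256278021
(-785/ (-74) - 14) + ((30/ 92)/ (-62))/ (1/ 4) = -180073/ 52762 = -3.41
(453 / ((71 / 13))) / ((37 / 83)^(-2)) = 16.48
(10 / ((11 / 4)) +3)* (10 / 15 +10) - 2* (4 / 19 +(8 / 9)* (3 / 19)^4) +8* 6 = 509042792 / 4300593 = 118.37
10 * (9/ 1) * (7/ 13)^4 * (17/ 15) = 244902/ 28561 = 8.57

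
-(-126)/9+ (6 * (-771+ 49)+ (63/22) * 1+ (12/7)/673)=-447229099/103642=-4315.13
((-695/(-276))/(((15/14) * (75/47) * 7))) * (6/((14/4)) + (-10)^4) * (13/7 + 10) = 825287758/33075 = 24952.01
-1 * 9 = -9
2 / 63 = 0.03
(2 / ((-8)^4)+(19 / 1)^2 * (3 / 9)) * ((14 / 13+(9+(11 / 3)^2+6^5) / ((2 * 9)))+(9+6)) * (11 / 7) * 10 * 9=9619653743645 / 1257984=7646880.84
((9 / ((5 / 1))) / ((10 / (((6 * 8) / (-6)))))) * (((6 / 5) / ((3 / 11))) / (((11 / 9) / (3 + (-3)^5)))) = 31104 / 25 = 1244.16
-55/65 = -11/13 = -0.85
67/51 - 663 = -33746/51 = -661.69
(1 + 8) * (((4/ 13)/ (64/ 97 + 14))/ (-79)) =-194/ 81133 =-0.00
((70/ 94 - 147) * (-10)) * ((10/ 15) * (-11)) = -1512280/ 141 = -10725.39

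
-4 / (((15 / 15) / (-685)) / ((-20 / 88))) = -6850 / 11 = -622.73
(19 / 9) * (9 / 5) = 19 / 5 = 3.80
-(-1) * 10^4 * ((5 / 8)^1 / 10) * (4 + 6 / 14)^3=18619375 / 343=54283.89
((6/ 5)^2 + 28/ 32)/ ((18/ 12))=463/ 300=1.54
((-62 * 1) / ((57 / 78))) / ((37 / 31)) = -49972 / 703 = -71.08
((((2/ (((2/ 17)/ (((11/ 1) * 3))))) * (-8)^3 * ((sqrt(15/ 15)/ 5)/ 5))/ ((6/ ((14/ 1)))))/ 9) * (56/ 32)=-1172864/ 225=-5212.73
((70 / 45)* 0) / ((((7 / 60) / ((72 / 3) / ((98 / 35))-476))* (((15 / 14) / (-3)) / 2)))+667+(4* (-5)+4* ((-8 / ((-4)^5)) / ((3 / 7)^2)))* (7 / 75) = 14367223 / 21600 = 665.15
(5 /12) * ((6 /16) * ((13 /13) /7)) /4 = 5 /896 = 0.01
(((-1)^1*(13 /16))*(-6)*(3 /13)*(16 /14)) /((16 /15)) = 135 /112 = 1.21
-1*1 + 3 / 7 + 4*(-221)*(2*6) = -74260 / 7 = -10608.57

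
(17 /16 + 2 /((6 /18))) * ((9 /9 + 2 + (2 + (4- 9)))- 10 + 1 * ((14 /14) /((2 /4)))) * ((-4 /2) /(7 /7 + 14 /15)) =1695 /29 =58.45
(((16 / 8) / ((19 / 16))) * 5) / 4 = 40 / 19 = 2.11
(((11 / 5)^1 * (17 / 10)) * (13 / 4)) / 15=2431 / 3000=0.81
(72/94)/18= 2/47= 0.04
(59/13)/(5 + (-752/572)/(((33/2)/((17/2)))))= 21417/20399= 1.05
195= 195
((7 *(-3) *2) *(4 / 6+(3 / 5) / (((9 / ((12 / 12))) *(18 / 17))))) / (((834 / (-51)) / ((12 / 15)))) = 46886 / 31275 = 1.50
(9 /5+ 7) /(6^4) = 11 /1620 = 0.01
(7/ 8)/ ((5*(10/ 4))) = 7/ 100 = 0.07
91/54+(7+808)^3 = 29232542341/54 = 541343376.69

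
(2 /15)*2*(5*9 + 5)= 40 /3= 13.33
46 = 46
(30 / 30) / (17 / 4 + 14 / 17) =68 / 345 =0.20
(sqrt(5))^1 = sqrt(5) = 2.24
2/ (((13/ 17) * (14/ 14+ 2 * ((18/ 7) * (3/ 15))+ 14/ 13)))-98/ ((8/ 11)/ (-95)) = 12802.09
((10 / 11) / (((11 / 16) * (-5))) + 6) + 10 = 1904 / 121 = 15.74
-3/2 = -1.50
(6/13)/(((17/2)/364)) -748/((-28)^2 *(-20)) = 1320299/66640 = 19.81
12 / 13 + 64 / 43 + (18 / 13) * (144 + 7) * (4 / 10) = 240488 / 2795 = 86.04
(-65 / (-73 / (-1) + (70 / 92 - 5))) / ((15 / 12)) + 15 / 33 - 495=-17233032 / 34793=-495.30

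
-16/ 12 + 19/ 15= -1/ 15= -0.07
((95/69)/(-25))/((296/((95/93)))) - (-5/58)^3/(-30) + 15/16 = 43420125391/46325247048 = 0.94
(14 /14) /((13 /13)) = 1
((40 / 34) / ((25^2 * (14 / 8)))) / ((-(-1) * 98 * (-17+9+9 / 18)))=-16 / 10933125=-0.00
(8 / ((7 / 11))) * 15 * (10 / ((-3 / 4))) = -17600 / 7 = -2514.29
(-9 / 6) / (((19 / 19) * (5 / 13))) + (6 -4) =-19 / 10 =-1.90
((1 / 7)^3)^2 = 1 / 117649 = 0.00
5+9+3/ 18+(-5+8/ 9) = 181/ 18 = 10.06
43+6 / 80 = 1723 / 40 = 43.08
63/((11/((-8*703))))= -354312/11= -32210.18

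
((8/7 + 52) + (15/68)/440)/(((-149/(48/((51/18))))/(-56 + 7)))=296.08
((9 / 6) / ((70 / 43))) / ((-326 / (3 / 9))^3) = -43 / 43653929760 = -0.00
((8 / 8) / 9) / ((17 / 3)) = 1 / 51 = 0.02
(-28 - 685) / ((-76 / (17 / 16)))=9.97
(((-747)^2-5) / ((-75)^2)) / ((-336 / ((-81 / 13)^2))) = -33898743 / 2957500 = -11.46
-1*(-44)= 44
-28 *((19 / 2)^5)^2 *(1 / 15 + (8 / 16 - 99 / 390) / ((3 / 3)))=-2617965292081027 / 49920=-52443214985.60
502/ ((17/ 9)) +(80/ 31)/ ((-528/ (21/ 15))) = 4621795/ 17391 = 265.76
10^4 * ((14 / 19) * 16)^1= 2240000 / 19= 117894.74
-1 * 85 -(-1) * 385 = 300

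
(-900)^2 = 810000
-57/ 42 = -19/ 14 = -1.36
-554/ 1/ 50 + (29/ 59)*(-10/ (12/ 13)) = -145183/ 8850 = -16.40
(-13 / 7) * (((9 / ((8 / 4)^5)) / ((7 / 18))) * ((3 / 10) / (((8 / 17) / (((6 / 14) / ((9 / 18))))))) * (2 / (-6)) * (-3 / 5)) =-0.15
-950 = -950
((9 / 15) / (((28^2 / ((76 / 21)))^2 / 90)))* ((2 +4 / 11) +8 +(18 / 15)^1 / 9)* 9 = 1406817 / 12941390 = 0.11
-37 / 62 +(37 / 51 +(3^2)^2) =256529 / 3162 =81.13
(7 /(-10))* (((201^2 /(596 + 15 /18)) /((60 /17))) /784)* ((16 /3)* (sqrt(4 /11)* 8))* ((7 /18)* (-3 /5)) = 152626* sqrt(11) /4923875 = 0.10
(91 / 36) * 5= 455 / 36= 12.64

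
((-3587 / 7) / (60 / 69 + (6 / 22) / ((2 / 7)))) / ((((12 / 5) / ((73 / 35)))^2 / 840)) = -24180630595 / 135681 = -178216.78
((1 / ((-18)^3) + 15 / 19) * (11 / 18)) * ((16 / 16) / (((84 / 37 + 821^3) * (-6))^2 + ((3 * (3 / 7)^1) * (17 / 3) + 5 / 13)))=119853843109 / 2739365039430803895404058549792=0.00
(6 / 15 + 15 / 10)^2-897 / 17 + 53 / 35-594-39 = -8099621 / 11900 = -680.64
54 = 54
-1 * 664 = -664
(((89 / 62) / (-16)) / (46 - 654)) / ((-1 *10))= -89 / 6031360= -0.00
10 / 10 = 1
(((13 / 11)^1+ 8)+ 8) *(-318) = -60102 / 11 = -5463.82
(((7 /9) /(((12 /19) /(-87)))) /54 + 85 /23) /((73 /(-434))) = -16606793 /1631988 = -10.18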